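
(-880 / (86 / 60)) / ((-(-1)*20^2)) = -66 / 43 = -1.53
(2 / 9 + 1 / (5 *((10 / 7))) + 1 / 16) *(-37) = -56573 / 3600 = -15.71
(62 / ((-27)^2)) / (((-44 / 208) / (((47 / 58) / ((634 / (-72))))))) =303056 / 8190963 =0.04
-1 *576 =-576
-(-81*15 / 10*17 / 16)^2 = -17065161 / 1024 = -16665.20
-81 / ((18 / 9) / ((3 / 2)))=-243 / 4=-60.75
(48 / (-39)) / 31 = -16 / 403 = -0.04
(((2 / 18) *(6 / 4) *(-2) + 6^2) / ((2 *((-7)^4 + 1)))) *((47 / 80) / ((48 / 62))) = 155899 / 27671040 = 0.01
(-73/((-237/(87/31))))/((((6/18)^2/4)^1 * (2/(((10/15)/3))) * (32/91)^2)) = 17530877/626944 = 27.96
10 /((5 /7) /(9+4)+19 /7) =65 /18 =3.61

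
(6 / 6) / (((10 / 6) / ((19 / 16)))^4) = 10556001 / 40960000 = 0.26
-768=-768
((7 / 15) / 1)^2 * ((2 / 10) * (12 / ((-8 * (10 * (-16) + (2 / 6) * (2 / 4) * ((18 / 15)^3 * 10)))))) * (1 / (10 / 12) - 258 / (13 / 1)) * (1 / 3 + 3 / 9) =-4949 / 957450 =-0.01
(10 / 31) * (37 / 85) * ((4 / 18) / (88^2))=37 / 9182448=0.00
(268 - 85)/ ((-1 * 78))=-61/ 26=-2.35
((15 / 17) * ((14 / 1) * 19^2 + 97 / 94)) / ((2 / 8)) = 14255190 / 799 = 17841.29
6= 6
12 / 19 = 0.63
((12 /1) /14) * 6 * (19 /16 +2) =16.39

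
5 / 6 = 0.83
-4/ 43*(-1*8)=32/ 43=0.74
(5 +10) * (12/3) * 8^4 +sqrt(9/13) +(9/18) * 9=3 * sqrt(13)/13 +491529/2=245765.33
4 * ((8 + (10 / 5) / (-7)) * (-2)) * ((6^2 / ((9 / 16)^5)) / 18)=-33554432 / 15309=-2191.81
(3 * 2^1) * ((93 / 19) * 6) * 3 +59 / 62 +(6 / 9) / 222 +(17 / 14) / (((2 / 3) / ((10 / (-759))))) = 183947997700 / 347358627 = 529.56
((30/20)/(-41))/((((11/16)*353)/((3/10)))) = -36/796015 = -0.00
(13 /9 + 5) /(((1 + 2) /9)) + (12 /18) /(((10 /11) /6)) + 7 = 461 /15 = 30.73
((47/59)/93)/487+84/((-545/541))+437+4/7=3610707080668/10194324735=354.19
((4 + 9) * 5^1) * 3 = 195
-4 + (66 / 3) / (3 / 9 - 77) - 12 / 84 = -4.43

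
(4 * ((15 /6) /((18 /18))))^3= 1000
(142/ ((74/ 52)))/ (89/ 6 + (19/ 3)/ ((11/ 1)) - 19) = -81224/ 2923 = -27.79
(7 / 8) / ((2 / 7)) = 49 / 16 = 3.06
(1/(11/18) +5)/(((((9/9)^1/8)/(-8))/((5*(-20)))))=467200/11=42472.73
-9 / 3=-3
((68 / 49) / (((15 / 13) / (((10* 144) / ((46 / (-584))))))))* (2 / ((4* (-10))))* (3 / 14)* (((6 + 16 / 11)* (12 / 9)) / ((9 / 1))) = 338663936 / 1301685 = 260.17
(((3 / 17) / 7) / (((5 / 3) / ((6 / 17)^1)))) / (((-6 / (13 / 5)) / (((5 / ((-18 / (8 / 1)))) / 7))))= 52 / 70805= 0.00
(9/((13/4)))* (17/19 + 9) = 6768/247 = 27.40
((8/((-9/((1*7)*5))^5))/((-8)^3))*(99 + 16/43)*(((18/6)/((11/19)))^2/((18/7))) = 567124430928125/39325689216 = 14421.22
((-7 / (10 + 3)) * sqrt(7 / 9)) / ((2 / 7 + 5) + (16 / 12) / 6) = -147 * sqrt(7) / 4511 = -0.09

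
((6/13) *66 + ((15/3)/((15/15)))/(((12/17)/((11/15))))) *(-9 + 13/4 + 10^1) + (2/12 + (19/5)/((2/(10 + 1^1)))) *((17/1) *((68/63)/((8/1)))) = 39283991/196560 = 199.86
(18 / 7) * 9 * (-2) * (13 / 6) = -702 / 7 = -100.29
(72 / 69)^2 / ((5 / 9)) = 5184 / 2645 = 1.96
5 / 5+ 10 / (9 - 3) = 8 / 3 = 2.67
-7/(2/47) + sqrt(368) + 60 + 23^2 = 4*sqrt(23) + 849/2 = 443.68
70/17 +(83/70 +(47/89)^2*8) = 71019111/9425990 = 7.53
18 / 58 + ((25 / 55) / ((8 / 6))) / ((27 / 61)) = 12409 / 11484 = 1.08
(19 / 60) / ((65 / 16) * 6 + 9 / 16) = 4 / 315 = 0.01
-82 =-82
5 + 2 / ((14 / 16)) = 7.29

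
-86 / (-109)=86 / 109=0.79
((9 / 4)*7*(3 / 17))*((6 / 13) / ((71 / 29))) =0.52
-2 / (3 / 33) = -22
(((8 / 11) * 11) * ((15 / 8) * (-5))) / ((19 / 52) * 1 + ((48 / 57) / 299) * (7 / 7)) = -568100 / 2789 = -203.69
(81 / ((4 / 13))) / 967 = 1053 / 3868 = 0.27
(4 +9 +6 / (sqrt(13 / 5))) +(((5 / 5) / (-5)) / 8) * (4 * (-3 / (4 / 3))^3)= 6 * sqrt(65) / 13 +9049 / 640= 17.86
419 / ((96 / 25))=10475 / 96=109.11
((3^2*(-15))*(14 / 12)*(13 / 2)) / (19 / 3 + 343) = -12285 / 4192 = -2.93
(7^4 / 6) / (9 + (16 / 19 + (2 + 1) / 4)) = 13034 / 345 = 37.78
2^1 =2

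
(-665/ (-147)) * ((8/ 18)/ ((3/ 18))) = 760/ 63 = 12.06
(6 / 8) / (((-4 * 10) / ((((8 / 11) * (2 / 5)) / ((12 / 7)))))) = -7 / 2200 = -0.00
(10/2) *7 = 35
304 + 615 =919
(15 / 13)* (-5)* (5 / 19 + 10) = -1125 / 19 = -59.21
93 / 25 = 3.72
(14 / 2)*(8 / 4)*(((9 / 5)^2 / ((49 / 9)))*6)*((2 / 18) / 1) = 972 / 175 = 5.55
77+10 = 87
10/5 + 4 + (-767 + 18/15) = -759.80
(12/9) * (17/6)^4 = 83521/972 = 85.93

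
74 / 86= 37 / 43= 0.86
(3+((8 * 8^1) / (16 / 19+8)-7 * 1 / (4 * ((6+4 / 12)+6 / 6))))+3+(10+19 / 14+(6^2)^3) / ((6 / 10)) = 20537069 / 264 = 77791.93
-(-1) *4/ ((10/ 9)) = 18/ 5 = 3.60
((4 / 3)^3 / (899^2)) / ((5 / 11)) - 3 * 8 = -2618570536 / 109107135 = -24.00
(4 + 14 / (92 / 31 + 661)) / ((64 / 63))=289681 / 73184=3.96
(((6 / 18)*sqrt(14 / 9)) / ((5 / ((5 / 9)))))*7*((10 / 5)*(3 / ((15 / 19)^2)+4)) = 9254*sqrt(14) / 6075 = 5.70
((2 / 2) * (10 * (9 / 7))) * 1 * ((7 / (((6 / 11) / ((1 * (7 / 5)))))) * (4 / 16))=231 / 4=57.75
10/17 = 0.59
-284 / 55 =-5.16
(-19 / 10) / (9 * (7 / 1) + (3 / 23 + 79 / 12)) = -2622 / 96205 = -0.03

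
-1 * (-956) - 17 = 939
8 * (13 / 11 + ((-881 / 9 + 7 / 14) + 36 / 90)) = -379396 / 495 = -766.46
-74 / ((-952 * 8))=37 / 3808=0.01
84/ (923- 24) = 84/ 899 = 0.09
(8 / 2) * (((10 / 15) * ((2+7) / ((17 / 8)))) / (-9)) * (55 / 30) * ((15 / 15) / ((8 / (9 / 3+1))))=-176 / 153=-1.15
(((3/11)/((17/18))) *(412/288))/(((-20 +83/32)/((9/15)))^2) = 711936/1450414075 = 0.00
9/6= 3/2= 1.50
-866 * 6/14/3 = -866/7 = -123.71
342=342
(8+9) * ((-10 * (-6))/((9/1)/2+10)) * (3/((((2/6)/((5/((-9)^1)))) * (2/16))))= -81600/29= -2813.79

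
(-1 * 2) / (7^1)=-2 / 7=-0.29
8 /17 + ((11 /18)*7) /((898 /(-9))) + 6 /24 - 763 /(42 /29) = -24096875 /45798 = -526.16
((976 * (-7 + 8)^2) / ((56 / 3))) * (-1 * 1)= -366 / 7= -52.29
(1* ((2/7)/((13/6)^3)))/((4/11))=1188/15379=0.08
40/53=0.75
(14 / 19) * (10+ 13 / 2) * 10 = 2310 / 19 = 121.58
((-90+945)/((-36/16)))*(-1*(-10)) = -3800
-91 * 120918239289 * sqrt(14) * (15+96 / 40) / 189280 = -10519886818143 * sqrt(14) / 10400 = -3784789636.65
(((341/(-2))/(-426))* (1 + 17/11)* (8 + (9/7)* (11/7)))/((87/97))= 1476437/129717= 11.38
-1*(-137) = 137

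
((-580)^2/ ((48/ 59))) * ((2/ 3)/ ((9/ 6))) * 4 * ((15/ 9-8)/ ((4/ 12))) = -377104400/ 27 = -13966829.63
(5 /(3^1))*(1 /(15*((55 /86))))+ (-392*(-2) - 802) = -8824 /495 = -17.83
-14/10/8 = -7/40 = -0.18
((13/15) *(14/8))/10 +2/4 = 391/600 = 0.65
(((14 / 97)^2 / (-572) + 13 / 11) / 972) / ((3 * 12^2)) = 0.00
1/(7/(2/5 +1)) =1/5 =0.20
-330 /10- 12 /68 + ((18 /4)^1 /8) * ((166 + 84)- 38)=5853 /68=86.07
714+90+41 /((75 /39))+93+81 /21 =161381 /175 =922.18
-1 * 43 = -43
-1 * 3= -3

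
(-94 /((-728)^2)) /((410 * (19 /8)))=-47 /258035960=-0.00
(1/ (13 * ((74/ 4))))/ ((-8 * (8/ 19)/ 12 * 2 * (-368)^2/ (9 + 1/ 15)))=-323/ 651389440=-0.00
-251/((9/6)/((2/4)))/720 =-251/2160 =-0.12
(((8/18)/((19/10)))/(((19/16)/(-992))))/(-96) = 19840/9747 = 2.04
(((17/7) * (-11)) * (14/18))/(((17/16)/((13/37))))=-2288/333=-6.87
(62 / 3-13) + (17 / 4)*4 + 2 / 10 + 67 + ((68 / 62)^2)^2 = 1292656978 / 13852815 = 93.31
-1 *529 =-529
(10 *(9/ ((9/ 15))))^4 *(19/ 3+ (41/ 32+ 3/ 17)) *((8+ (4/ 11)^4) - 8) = 17165250000000/ 248897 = 68965274.79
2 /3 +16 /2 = 26 /3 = 8.67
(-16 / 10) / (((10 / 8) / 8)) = -256 / 25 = -10.24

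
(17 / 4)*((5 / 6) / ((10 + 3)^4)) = 85 / 685464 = 0.00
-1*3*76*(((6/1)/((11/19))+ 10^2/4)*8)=-709536/11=-64503.27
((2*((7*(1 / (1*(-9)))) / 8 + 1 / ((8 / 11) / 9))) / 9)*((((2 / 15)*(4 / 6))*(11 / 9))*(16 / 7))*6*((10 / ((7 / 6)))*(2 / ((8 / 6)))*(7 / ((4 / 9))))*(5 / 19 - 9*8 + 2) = -57407.07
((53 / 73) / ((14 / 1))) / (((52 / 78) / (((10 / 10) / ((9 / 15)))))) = 265 / 2044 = 0.13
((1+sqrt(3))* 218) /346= 109 /173+109* sqrt(3) /173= 1.72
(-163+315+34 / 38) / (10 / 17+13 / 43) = 303365 / 1767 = 171.68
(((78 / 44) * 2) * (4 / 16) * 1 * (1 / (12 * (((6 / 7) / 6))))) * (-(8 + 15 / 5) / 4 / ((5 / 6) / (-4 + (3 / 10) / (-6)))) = 22113 / 3200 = 6.91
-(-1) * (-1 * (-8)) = 8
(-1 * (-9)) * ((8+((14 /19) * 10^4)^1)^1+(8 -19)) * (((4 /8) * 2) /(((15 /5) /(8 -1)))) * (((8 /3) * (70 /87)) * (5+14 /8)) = 1234297260 /551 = 2240103.92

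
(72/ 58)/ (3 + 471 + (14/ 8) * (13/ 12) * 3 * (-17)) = 576/ 175073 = 0.00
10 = 10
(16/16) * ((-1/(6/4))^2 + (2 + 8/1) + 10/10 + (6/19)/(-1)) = 11.13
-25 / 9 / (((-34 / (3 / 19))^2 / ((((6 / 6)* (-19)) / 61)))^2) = -225 / 1795074758416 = -0.00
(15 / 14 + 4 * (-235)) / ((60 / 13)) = -34177 / 168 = -203.43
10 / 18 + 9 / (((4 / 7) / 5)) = 2855 / 36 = 79.31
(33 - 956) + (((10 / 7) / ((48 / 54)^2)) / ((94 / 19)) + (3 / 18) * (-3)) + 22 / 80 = -97158653 / 105280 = -922.86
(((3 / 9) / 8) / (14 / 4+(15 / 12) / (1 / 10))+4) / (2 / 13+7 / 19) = 379639 / 49536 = 7.66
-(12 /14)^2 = -36 /49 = -0.73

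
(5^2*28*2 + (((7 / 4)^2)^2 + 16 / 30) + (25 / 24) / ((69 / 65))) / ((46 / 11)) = 4112133817 / 12188160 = 337.39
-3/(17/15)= -45/17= -2.65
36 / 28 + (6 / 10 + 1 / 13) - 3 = -472 / 455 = -1.04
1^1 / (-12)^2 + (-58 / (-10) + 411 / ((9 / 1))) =37061 / 720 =51.47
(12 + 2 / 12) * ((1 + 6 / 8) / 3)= 511 / 72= 7.10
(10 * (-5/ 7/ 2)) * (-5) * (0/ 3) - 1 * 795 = -795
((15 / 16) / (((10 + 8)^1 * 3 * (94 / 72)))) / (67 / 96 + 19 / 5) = 300 / 101473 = 0.00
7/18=0.39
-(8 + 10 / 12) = -53 / 6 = -8.83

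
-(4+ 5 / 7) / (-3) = 11 / 7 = 1.57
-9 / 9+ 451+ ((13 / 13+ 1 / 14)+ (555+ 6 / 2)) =14127 / 14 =1009.07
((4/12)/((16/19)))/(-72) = -19/3456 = -0.01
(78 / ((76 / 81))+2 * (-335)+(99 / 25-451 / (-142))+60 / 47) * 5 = -916895778 / 317015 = -2892.28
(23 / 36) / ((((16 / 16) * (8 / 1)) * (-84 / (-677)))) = 15571 / 24192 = 0.64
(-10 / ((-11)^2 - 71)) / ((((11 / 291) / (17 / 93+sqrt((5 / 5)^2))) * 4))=-97 / 62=-1.56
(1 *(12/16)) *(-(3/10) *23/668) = -207/26720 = -0.01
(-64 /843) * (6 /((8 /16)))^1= -256 /281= -0.91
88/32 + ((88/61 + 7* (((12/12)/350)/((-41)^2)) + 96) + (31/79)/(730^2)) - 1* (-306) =876743206778349/2158441906550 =406.19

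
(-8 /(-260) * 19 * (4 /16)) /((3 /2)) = 19 /195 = 0.10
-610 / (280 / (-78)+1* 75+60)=-4.64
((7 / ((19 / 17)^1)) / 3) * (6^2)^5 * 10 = 23984916480 / 19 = 1262364025.26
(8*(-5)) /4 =-10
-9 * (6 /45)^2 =-4 /25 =-0.16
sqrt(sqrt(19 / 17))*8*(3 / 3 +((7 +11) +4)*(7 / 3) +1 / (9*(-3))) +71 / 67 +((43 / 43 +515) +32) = 11296*17^(3 / 4)*19^(1 / 4) / 459 +36787 / 67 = 979.23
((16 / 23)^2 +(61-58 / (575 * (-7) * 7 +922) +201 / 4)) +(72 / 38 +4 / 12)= 374604522301 / 3287038836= 113.96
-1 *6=-6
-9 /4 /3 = -3 /4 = -0.75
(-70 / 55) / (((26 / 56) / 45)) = -17640 / 143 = -123.36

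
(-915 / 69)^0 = 1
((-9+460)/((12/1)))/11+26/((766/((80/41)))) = 656303/188436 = 3.48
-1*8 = -8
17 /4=4.25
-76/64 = -19/16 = -1.19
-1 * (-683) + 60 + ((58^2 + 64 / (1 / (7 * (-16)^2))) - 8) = 118787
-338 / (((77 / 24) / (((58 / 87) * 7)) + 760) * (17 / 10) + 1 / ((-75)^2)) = -60840000 / 232770407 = -0.26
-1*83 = -83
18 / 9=2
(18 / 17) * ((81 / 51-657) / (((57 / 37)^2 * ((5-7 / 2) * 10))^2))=-4640422636 / 8474123025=-0.55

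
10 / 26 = 5 / 13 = 0.38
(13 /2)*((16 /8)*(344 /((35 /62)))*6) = 1663584 /35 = 47530.97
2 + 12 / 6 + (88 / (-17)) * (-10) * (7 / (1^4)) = 6228 / 17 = 366.35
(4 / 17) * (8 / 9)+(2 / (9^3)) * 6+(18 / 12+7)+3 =96877 / 8262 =11.73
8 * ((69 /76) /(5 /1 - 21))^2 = 4761 /184832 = 0.03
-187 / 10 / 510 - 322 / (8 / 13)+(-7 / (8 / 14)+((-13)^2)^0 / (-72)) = -963991 / 1800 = -535.55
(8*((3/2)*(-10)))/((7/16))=-1920/7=-274.29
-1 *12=-12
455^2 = 207025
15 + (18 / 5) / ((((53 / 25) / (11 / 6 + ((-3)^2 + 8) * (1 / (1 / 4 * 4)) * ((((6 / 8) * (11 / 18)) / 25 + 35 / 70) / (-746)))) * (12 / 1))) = 15.26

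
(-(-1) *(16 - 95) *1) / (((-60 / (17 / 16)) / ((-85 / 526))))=-22831 / 100992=-0.23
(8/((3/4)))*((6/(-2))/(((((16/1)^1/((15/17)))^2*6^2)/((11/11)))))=-25/9248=-0.00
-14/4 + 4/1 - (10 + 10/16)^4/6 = -52188337/24576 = -2123.55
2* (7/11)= 14/11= 1.27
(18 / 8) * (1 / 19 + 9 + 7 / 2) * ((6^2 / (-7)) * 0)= 0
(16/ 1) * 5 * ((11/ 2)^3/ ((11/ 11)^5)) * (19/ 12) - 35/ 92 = 5816365/ 276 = 21073.79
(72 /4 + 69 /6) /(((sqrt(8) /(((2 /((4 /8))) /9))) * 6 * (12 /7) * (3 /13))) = 5369 * sqrt(2) /3888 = 1.95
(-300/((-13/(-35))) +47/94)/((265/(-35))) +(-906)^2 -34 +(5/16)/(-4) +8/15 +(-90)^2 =548339756293/661440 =829009.07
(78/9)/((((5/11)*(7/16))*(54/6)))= 4576/945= 4.84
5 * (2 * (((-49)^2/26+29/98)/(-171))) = -65570/12103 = -5.42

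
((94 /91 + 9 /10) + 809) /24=245983 /7280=33.79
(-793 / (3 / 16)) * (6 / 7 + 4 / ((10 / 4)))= -1091168 / 105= -10392.08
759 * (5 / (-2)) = -3795 / 2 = -1897.50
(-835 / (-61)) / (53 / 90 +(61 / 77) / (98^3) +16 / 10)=2723127283800 / 435446881609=6.25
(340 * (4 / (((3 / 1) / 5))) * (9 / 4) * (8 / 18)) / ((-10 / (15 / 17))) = -200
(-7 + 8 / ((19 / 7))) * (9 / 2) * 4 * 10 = -13860 / 19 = -729.47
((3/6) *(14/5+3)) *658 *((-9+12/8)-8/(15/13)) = -27541.69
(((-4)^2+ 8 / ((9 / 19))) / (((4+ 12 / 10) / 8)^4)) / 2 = 23680000 / 257049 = 92.12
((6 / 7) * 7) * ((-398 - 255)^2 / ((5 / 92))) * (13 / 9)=1019970328 / 15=67998021.87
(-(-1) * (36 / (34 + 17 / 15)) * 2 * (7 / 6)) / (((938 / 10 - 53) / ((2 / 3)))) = 350 / 8959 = 0.04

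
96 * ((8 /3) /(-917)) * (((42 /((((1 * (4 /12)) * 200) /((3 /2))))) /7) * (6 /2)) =-2592 /22925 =-0.11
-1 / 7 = -0.14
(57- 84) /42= -9 /14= -0.64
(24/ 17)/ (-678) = -4/ 1921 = -0.00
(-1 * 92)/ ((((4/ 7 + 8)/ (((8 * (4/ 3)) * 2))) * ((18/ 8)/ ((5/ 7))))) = -5888/ 81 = -72.69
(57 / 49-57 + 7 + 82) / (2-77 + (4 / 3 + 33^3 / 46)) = 44850 / 956921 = 0.05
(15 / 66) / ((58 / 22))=5 / 58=0.09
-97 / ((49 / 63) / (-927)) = 809271 / 7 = 115610.14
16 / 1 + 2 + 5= 23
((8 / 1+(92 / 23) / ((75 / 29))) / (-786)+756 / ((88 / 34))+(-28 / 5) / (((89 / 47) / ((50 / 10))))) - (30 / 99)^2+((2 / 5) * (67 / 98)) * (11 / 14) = 6711833701457 / 24194173850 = 277.42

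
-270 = -270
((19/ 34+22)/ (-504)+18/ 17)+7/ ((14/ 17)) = 163033/ 17136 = 9.51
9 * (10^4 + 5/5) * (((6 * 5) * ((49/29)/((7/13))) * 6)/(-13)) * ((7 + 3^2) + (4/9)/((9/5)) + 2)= -2069406920/29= -71358859.31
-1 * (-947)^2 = -896809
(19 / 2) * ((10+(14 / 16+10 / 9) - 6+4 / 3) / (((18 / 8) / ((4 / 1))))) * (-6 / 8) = -10013 / 108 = -92.71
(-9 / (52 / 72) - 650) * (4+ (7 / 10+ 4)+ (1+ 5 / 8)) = -889189 / 130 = -6839.92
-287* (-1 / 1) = 287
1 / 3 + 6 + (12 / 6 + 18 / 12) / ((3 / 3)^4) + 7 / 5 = 337 / 30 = 11.23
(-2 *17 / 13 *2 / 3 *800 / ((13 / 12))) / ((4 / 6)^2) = -489600 / 169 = -2897.04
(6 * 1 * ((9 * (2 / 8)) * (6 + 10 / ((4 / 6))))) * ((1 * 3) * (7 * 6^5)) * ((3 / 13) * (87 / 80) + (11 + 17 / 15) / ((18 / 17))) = 35237659149 / 65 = 542117833.06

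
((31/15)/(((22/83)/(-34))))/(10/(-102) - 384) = 743597/1077395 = 0.69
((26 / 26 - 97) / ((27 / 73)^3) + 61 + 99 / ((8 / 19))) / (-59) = 84045343 / 3096792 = 27.14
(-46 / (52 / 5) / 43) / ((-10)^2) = -23 / 22360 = -0.00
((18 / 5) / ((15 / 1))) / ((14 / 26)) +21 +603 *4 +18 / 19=8094357 / 3325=2434.39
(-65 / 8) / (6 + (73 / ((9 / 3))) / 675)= -131625 / 97784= -1.35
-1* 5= -5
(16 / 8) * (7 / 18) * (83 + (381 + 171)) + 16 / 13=57929 / 117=495.12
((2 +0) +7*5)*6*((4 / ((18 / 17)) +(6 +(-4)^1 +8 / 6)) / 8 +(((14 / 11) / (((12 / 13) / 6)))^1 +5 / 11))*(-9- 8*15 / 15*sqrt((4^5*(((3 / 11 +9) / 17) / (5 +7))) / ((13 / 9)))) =-116159.77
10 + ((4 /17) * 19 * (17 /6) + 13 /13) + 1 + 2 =80 /3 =26.67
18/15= 6/5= 1.20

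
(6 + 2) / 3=8 / 3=2.67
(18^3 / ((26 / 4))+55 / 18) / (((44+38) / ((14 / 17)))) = 1474669 / 163098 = 9.04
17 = 17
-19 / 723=-0.03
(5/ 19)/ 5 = 1/ 19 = 0.05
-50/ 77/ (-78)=25/ 3003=0.01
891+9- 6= 894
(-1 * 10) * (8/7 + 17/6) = -835/21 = -39.76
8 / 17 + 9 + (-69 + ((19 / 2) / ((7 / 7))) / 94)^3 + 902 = -36842410609369 / 112959424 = -326156.15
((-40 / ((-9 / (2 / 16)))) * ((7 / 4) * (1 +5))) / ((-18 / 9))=-35 / 12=-2.92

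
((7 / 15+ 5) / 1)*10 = 164 / 3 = 54.67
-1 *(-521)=521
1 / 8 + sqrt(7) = 2.77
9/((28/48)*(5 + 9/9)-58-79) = -6/89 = -0.07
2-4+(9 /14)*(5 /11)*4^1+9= 629 /77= 8.17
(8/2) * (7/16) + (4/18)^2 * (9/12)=193/108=1.79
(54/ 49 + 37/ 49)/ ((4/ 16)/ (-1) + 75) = 0.02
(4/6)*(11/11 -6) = -10/3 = -3.33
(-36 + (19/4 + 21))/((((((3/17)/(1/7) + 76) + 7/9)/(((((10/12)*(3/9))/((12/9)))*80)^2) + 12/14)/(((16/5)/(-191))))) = 0.15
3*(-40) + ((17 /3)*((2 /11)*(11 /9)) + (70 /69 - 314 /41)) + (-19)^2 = 5998999 /25461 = 235.62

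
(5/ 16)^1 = 5/ 16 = 0.31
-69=-69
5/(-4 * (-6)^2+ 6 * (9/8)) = -20/549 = -0.04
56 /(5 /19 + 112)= 1064 /2133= 0.50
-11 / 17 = -0.65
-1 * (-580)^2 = -336400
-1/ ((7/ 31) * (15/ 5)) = -1.48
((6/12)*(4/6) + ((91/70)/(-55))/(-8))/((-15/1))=-4439/198000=-0.02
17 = 17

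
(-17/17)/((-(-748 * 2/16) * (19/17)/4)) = -8/209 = -0.04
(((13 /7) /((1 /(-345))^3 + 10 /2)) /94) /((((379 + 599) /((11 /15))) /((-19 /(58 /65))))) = -14650588875 /232223458935776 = -0.00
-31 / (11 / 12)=-372 / 11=-33.82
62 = 62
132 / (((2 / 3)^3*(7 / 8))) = 3564 / 7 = 509.14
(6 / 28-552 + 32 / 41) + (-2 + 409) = -144.01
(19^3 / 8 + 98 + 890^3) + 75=5639760243 / 8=704970030.38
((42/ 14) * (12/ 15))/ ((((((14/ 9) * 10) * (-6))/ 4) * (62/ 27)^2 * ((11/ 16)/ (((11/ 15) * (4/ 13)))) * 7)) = -69984/ 76519625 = -0.00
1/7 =0.14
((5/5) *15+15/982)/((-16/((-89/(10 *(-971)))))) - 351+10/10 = -10679708861/30512704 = -350.01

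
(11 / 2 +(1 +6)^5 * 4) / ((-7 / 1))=-134467 / 14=-9604.79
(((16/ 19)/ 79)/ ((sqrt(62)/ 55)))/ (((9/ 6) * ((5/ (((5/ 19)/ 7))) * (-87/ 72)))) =-7040 * sqrt(62)/ 179470067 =-0.00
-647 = -647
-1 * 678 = -678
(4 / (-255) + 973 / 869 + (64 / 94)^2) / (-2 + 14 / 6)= 767320831 / 163167785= 4.70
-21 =-21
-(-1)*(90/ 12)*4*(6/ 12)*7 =105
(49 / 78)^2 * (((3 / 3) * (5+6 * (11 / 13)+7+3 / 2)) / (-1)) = -7.33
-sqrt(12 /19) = -2 * sqrt(57) /19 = -0.79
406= 406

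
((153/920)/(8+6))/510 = 3/128800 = 0.00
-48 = -48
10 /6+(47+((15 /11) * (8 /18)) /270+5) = 53.67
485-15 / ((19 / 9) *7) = 64370 / 133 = 483.98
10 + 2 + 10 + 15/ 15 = 23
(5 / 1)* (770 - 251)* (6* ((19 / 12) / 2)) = 49305 / 4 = 12326.25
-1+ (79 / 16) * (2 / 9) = 7 / 72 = 0.10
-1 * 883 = -883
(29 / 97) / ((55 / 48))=1392 / 5335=0.26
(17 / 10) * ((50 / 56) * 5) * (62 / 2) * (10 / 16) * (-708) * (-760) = 1107688125 / 14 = 79120580.36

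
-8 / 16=-1 / 2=-0.50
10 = 10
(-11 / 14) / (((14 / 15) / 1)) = -165 / 196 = -0.84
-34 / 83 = -0.41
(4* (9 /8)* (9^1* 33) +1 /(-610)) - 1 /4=1630223 /1220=1336.25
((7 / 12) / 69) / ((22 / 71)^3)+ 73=646113089 / 8816544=73.28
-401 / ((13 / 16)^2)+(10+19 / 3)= -299687 / 507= -591.10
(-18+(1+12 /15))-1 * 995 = -5056 /5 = -1011.20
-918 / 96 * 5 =-765 / 16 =-47.81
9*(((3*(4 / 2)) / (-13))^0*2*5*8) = 720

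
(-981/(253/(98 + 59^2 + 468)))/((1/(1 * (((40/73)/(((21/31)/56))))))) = -13127820480/18469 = -710802.99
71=71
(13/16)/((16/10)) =65/128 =0.51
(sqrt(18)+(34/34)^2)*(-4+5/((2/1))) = -9*sqrt(2)/2 -3/2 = -7.86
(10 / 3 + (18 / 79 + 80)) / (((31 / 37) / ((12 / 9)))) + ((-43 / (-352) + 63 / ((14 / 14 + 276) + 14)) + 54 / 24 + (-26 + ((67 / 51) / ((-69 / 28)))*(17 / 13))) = 24497823201433 / 225017803296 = 108.87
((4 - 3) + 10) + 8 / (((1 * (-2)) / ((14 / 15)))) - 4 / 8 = 203 / 30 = 6.77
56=56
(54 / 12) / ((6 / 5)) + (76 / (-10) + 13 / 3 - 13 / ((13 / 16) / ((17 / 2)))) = -8131 / 60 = -135.52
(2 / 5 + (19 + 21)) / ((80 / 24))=303 / 25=12.12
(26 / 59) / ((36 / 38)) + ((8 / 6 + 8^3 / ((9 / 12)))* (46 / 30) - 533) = 1370684 / 2655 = 516.27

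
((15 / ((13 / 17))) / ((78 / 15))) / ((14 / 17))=21675 / 4732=4.58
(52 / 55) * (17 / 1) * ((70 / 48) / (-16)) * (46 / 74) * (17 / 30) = -604877 / 1172160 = -0.52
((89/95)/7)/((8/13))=1157/5320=0.22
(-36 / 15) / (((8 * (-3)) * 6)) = 1 / 60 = 0.02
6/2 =3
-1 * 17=-17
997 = 997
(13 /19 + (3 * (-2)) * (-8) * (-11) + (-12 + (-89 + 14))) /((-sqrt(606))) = 5836 * sqrt(606) /5757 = 24.95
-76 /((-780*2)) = 19 /390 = 0.05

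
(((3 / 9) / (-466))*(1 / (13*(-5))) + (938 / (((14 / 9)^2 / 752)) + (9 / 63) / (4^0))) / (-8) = -185425051117 / 5088720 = -36438.45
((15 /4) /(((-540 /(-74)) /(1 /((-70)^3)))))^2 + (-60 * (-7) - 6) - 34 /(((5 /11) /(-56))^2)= -314488682323522558631 /609892416000000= -515646.16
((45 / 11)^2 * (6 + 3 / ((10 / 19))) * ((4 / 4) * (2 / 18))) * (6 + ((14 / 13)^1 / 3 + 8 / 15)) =18144 / 121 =149.95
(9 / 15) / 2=3 / 10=0.30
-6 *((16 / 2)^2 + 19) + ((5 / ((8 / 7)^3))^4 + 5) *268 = 594069351394803 / 17179869184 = 34579.39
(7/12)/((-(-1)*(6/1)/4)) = 7/18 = 0.39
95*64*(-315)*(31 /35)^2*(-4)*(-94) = -3954461184 /7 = -564923026.29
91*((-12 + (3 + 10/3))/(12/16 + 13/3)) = -6188/61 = -101.44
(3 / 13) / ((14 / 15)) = 45 / 182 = 0.25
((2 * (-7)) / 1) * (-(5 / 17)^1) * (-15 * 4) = -247.06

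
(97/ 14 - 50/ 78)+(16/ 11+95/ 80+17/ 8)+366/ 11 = 2129839/ 48048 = 44.33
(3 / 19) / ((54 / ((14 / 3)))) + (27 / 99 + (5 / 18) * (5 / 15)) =4277 / 11286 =0.38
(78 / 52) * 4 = 6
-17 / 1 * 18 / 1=-306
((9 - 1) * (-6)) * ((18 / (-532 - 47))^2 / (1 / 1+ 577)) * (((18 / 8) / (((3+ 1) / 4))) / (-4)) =0.00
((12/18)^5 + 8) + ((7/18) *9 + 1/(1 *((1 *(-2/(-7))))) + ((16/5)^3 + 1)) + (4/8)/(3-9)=5931187/121500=48.82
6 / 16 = 3 / 8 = 0.38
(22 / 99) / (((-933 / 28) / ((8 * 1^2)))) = -448 / 8397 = -0.05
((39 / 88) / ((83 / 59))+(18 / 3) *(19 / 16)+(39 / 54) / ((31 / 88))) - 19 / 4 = 4.74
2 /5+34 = 172 /5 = 34.40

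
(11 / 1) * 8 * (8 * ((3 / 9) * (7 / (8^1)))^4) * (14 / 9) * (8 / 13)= 184877 / 37908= 4.88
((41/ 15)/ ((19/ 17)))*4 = 2788/ 285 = 9.78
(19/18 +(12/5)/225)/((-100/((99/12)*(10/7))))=-26389/210000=-0.13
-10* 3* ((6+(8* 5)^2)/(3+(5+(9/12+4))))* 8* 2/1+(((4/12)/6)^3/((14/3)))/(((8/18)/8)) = -1554094063/25704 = -60461.18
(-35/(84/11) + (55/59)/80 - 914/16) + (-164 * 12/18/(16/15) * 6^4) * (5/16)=-117738125/2832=-41574.20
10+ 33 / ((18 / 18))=43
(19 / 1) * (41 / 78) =779 / 78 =9.99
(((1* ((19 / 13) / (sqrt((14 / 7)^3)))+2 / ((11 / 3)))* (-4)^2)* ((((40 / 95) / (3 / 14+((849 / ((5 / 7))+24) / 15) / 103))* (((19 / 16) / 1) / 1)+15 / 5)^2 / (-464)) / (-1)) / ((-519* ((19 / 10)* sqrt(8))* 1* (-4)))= 19870838405 / 1015387942473372+1806439855* sqrt(2) / 123669044275603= 0.00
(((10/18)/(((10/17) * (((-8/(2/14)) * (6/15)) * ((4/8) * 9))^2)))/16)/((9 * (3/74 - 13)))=-15725/315707341824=-0.00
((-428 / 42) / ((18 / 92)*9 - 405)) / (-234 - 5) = -9844 / 93097431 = -0.00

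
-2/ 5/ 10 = -1/ 25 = -0.04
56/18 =28/9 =3.11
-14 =-14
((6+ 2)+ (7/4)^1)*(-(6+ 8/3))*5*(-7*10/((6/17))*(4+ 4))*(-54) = -36199800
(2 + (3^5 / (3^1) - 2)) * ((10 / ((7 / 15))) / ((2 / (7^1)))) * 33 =200475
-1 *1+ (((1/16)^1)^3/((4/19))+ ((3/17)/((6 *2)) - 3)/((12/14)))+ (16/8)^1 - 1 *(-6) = 3.52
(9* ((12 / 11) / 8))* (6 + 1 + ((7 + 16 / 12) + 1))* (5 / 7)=315 / 22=14.32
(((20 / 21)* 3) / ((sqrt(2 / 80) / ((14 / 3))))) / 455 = 16* sqrt(10) / 273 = 0.19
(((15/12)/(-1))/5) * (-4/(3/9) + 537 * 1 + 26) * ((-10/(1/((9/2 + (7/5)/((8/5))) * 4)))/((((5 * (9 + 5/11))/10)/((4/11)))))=118465/52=2278.17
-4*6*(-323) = 7752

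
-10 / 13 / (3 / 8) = -80 / 39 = -2.05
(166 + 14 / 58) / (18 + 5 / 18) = 86778 / 9541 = 9.10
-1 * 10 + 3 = -7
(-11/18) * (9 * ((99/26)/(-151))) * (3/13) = 3267/102076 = 0.03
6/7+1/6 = 43/42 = 1.02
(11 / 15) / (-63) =-11 / 945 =-0.01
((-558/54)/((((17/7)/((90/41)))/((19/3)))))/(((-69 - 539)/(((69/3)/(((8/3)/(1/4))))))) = 74865/356864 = 0.21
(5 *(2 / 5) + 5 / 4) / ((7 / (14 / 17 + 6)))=377 / 119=3.17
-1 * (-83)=83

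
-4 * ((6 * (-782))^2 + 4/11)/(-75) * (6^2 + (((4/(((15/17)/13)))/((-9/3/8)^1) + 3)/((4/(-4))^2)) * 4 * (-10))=10814053613248/1485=7282190985.35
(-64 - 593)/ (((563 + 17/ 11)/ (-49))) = 39347/ 690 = 57.02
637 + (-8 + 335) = 964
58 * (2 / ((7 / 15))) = 1740 / 7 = 248.57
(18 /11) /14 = 9 /77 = 0.12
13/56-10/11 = -417/616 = -0.68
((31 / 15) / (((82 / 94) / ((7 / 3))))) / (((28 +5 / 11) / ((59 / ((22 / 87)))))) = 17450489 / 384990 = 45.33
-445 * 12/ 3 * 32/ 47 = -56960/ 47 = -1211.91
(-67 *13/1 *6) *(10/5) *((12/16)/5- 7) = 357981/5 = 71596.20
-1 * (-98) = 98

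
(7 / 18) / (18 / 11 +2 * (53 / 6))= 11 / 546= 0.02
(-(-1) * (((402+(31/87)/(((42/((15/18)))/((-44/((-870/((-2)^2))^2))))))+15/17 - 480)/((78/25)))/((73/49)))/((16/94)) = -6127934047795/62868598416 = -97.47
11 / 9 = 1.22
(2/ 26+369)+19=5045/ 13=388.08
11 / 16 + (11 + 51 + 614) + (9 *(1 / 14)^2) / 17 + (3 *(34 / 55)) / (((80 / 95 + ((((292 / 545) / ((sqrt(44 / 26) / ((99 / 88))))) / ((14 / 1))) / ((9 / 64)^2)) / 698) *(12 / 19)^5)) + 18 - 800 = -898854438738938929182963 / 10778270203060946231296 - 295390791889998413 *sqrt(286) / 80060680529939501568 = -83.46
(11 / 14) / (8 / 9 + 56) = 99 / 7168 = 0.01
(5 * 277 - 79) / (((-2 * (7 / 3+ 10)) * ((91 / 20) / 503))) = -19707540 / 3367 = -5853.15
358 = 358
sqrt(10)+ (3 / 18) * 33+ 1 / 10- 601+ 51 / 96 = -95179 / 160+ sqrt(10) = -591.71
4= 4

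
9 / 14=0.64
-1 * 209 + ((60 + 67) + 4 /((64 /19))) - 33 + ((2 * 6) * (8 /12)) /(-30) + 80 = -8179 /240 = -34.08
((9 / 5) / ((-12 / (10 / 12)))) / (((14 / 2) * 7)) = -1 / 392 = -0.00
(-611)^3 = -228099131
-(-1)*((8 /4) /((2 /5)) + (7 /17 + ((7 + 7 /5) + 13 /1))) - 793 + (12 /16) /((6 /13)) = -519903 /680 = -764.56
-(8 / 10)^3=-64 / 125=-0.51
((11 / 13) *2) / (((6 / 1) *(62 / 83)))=913 / 2418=0.38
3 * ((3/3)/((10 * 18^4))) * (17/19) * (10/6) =17/3989088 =0.00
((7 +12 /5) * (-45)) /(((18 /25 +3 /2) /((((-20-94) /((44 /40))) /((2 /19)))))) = 76351500 /407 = 187595.82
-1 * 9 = -9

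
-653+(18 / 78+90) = -7316 / 13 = -562.77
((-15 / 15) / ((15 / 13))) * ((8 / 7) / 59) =-104 / 6195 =-0.02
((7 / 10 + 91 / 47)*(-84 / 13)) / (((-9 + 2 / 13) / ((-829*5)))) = -43139502 / 5405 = -7981.41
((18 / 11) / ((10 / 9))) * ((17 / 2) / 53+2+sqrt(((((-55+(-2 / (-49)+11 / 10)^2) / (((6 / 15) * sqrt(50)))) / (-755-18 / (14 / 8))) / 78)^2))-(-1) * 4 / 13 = 348111513 * sqrt(2) / 1051021972000+264457 / 75790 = 3.49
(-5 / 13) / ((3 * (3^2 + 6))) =-0.01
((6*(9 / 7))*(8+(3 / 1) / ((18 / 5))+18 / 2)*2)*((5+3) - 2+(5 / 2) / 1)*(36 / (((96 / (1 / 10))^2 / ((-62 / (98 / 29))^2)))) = 13231058571 / 430259200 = 30.75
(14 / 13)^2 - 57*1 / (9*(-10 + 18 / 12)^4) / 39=147327092 / 127035441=1.16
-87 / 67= -1.30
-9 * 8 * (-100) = 7200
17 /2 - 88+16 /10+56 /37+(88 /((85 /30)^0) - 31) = -19.39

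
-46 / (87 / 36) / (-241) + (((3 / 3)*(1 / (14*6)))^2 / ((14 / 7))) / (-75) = 584229811 / 7397157600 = 0.08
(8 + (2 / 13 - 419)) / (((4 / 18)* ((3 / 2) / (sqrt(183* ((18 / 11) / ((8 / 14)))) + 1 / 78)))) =-48069* sqrt(28182) / 286 - 5341 / 338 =-28231.12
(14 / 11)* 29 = 406 / 11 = 36.91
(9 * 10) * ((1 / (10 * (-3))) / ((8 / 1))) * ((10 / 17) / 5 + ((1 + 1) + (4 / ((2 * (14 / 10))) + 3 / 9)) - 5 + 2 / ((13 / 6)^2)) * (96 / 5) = 502752 / 100555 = 5.00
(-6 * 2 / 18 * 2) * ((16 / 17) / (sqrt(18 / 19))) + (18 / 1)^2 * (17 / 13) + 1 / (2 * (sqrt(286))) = -32 * sqrt(38) / 153 + sqrt(286) / 572 + 5508 / 13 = 422.43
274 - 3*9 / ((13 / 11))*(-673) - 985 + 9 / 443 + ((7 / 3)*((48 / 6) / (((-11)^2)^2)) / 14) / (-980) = 908807454626626 / 61973376465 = 14664.48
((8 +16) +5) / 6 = 29 / 6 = 4.83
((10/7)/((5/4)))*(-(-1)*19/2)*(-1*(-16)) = 1216/7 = 173.71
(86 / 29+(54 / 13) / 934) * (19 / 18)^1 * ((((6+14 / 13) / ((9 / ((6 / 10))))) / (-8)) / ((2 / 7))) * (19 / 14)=-4341547367 / 4943736720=-0.88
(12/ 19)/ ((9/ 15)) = 20/ 19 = 1.05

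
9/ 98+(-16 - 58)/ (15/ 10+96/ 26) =-187337/ 13230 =-14.16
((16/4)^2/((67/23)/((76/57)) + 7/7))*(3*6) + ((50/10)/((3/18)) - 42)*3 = 15948/293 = 54.43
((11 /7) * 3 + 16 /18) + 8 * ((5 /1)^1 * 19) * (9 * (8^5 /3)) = 4706795873 /63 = 74711045.60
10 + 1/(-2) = 19/2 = 9.50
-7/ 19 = -0.37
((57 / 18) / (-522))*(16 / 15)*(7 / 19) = -28 / 11745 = -0.00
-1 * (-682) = 682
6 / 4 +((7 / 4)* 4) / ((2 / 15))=54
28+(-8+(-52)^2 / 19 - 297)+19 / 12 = -30347 / 228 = -133.10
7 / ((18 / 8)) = 28 / 9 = 3.11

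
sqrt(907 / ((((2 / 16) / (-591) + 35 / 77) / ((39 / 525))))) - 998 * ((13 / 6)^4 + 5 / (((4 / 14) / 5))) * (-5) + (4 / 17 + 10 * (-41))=546196.08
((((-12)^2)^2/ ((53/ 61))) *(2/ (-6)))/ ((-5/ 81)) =34152192/ 265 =128876.20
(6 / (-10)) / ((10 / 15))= -9 / 10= -0.90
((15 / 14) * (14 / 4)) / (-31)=-15 / 124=-0.12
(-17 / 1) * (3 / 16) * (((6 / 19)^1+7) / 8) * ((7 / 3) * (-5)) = 82705 / 2432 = 34.01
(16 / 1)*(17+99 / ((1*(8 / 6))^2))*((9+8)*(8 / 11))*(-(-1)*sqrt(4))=316336 / 11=28757.82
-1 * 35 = -35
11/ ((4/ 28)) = 77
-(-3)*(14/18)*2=14/3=4.67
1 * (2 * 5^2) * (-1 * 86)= -4300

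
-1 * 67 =-67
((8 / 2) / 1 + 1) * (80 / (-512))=-25 / 32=-0.78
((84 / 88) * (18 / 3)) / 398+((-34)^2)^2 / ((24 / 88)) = 64355269277 / 13134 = 4899898.68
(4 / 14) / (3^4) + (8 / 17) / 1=4570 / 9639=0.47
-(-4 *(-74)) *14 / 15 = -4144 / 15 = -276.27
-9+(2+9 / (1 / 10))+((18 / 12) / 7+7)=1263 / 14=90.21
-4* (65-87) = 88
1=1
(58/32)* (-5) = -145/16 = -9.06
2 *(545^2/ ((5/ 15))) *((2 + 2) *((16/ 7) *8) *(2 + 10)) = 10949529600/ 7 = 1564218514.29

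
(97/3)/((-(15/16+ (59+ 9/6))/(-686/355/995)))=1064672/1041660525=0.00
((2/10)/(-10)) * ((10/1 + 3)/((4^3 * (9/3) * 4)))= -13/38400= -0.00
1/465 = 0.00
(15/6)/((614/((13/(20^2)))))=13/98240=0.00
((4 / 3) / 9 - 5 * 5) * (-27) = 671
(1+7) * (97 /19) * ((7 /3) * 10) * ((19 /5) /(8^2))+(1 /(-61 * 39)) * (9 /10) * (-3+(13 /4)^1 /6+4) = 10768829 /190320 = 56.58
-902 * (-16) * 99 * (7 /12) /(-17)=-833448 /17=-49026.35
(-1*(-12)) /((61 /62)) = 744 /61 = 12.20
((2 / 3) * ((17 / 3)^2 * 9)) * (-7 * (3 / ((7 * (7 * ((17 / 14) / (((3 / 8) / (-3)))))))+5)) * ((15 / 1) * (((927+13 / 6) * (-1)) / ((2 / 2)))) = 1126400875 / 12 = 93866739.58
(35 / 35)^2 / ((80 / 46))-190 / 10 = -737 / 40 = -18.42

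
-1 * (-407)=407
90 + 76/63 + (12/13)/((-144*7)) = 298789/3276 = 91.21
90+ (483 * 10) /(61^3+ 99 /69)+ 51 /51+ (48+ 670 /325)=23937432787 /169669370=141.08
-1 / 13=-0.08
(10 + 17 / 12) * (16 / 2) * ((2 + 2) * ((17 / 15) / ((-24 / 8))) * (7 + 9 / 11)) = -1079.02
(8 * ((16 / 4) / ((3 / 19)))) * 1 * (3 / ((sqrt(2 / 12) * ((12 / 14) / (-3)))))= -2128 * sqrt(6)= -5212.51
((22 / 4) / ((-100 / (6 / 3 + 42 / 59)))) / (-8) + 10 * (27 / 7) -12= 26.59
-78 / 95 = -0.82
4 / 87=0.05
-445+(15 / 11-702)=-12602 / 11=-1145.64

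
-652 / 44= -163 / 11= -14.82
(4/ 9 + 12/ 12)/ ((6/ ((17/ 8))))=221/ 432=0.51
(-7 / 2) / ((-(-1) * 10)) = -7 / 20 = -0.35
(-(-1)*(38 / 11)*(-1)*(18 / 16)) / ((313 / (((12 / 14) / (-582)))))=171 / 9351188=0.00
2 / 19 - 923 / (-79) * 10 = 175528 / 1501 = 116.94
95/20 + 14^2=200.75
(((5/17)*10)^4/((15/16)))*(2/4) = 10000000/250563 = 39.91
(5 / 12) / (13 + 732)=1 / 1788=0.00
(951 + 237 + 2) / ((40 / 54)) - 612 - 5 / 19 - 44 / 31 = 1169539 / 1178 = 992.82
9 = 9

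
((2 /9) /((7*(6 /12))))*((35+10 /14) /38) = 500 /8379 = 0.06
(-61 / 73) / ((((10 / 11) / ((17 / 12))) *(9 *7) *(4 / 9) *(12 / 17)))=-193919 / 2943360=-0.07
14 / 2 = 7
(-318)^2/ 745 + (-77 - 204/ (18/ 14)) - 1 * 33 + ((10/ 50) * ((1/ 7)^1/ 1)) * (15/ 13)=-27029213/ 203385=-132.90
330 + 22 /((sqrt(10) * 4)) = 11 * sqrt(10) /20 + 330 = 331.74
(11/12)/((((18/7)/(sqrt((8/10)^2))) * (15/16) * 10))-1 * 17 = -171817/10125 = -16.97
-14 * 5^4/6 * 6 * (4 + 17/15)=-134750/3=-44916.67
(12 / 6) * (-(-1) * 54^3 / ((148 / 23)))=1810836 / 37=48941.51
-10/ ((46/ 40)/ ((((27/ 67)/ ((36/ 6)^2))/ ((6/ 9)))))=-225/ 1541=-0.15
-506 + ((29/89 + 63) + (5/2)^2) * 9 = 42785/356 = 120.18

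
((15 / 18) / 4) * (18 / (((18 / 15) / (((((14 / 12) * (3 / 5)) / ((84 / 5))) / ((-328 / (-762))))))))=3175 / 10496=0.30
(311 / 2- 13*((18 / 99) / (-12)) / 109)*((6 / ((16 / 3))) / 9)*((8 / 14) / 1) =279670 / 25179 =11.11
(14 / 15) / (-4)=-7 / 30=-0.23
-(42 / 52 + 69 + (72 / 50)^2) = -1168071 / 16250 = -71.88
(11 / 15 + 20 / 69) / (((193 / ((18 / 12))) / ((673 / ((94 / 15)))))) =712707 / 834532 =0.85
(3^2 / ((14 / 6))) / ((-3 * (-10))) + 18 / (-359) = 1971 / 25130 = 0.08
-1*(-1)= 1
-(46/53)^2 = -2116/2809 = -0.75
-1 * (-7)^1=7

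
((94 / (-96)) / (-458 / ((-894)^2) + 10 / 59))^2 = 34110440056234161 / 1015145751267904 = 33.60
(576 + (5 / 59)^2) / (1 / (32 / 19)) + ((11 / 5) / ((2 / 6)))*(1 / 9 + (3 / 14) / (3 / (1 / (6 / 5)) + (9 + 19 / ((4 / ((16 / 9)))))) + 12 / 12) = 2571470882719 / 2630612586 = 977.52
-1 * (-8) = 8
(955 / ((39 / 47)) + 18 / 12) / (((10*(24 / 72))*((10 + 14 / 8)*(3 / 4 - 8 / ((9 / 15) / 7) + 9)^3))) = -155324736 / 3082577567485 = -0.00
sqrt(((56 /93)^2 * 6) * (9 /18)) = 56 * sqrt(3) /93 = 1.04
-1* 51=-51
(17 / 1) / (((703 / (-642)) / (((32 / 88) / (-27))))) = 14552 / 69597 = 0.21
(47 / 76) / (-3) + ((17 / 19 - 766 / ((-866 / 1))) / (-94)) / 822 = -43684909 / 211894612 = -0.21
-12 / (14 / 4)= -24 / 7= -3.43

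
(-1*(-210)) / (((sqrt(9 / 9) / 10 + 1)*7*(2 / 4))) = 600 / 11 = 54.55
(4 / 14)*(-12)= -24 / 7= -3.43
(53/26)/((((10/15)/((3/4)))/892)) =106371/52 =2045.60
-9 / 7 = -1.29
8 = 8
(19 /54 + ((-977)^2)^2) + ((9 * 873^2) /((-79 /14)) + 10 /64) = 62189706793442521 /68256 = 911124396293.99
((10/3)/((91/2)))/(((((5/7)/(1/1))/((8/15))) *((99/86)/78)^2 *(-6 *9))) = -6153472/1323135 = -4.65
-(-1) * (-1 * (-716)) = 716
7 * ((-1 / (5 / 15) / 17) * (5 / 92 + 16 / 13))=-32277 / 20332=-1.59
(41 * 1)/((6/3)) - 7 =27/2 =13.50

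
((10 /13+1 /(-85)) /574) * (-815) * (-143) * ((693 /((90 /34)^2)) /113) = 31182063 /231650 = 134.61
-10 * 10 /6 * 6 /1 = -100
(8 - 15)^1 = -7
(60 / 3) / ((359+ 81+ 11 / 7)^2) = 980 / 9554281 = 0.00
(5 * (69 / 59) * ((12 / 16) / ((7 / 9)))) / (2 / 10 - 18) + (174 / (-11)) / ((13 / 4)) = -5.18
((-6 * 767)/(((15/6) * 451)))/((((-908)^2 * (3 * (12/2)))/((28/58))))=-5369/40436867460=-0.00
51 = 51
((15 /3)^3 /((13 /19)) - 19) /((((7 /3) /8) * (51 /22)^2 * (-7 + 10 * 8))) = 1177088 /822783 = 1.43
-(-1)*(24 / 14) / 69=4 / 161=0.02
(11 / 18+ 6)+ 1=137 / 18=7.61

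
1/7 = 0.14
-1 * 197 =-197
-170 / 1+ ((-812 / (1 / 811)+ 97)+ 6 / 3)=-658603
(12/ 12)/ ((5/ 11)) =2.20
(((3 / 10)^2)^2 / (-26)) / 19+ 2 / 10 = 987919 / 4940000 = 0.20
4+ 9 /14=65 /14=4.64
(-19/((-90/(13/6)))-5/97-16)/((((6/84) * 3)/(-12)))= 11435494/13095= 873.27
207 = 207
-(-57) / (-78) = -19 / 26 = -0.73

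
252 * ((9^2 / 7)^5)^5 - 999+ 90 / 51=315411042687990934594314208168683603298947380124459 / 3256880933469629044817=96844511399431604339227490000.00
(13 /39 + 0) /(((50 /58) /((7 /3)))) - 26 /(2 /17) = -49522 /225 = -220.10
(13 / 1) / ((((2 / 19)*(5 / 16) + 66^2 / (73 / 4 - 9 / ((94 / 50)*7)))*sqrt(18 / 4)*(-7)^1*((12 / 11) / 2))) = -251235556*sqrt(2) / 54901663551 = -0.01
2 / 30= 1 / 15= 0.07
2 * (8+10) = 36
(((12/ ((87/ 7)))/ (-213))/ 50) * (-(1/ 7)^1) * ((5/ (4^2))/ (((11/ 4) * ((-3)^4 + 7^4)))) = 1/ 1686444540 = 0.00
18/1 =18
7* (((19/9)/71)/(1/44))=5852/639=9.16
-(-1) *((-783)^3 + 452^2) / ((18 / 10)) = -2399221915 / 9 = -266580212.78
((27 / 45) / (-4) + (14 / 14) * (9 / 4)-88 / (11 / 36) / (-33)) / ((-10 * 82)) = -1191 / 90200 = -0.01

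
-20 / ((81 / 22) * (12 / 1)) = -110 / 243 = -0.45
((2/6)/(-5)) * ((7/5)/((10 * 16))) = -7/12000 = -0.00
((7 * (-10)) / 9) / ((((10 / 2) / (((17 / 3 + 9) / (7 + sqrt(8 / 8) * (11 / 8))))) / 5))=-24640 / 1809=-13.62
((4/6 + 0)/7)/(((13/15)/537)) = 5370/91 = 59.01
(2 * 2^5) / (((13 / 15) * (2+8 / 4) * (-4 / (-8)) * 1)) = 36.92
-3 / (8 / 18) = -27 / 4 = -6.75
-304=-304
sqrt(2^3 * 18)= 12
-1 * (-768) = 768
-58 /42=-29 /21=-1.38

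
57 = 57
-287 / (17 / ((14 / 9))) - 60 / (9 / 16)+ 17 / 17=-20185 / 153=-131.93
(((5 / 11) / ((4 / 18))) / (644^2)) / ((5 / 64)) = 18 / 285131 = 0.00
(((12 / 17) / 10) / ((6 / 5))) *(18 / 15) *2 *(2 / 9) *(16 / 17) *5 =128 / 867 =0.15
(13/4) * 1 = 13/4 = 3.25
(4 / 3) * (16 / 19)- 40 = -2216 / 57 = -38.88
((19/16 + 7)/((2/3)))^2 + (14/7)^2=158545/1024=154.83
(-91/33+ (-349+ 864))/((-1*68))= -4226/561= -7.53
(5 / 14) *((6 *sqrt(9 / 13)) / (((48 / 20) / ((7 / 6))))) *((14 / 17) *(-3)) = -525 *sqrt(13) / 884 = -2.14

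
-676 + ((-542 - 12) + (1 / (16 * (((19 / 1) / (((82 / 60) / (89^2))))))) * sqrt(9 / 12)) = -1230.00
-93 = -93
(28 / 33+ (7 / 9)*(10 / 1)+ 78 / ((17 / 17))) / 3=8576 / 297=28.88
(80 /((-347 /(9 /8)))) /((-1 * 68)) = 0.00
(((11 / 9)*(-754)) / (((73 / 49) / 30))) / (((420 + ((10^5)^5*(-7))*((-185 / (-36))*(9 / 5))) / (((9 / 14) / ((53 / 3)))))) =2871 / 2752942307692307692307690522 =0.00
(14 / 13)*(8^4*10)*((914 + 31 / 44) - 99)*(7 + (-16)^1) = -46308003840 / 143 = -323832194.69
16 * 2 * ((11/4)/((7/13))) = 1144/7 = 163.43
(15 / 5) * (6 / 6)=3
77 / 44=1.75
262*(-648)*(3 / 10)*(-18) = 4583952 / 5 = 916790.40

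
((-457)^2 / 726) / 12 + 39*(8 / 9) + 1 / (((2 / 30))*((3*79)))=40401895 / 688248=58.70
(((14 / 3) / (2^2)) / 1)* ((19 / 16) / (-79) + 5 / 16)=329 / 948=0.35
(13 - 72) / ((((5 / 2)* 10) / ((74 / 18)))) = -2183 / 225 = -9.70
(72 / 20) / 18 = 1 / 5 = 0.20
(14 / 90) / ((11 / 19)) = 133 / 495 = 0.27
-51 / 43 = -1.19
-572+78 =-494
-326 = -326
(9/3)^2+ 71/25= 296/25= 11.84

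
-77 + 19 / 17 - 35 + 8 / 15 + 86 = -24.35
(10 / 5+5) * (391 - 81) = 2170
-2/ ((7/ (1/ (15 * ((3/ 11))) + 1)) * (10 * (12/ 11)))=-22/ 675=-0.03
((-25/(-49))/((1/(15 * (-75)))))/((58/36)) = -506250/1421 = -356.26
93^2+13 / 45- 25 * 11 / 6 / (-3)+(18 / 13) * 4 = 3381341 / 390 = 8670.11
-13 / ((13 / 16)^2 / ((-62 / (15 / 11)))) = 174592 / 195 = 895.34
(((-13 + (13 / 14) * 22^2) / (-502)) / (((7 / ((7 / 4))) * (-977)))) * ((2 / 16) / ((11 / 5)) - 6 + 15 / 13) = -1287565 / 1208478656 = -0.00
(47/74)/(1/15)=705/74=9.53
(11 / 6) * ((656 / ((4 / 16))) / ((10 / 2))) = 14432 / 15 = 962.13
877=877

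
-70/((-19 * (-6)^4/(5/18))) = 175/221616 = 0.00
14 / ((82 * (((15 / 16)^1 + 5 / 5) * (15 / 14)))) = 1568 / 19065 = 0.08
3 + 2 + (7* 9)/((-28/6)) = -8.50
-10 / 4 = -5 / 2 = -2.50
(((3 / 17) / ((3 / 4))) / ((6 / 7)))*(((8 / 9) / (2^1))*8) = 448 / 459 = 0.98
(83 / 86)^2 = 6889 / 7396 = 0.93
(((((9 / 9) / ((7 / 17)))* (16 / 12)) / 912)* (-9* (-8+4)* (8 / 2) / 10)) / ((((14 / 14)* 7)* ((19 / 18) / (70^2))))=12240 / 361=33.91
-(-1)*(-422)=-422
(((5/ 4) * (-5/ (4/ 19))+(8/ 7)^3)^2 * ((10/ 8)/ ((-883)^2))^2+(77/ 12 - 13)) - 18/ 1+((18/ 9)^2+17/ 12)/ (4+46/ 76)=-34285415135307821484731/ 1464741568313117265920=-23.41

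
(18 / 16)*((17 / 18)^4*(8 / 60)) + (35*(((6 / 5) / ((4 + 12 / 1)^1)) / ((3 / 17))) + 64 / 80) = 11053513 / 699840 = 15.79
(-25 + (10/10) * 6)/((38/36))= -18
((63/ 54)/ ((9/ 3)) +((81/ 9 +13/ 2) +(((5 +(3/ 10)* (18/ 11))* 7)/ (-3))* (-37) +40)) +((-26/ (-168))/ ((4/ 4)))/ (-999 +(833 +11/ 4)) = 1199058004/ 2262645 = 529.94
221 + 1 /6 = 1327 /6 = 221.17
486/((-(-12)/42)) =1701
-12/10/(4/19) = -57/10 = -5.70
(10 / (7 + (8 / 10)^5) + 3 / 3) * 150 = 2707450 / 7633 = 354.70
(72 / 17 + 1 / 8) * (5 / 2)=2965 / 272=10.90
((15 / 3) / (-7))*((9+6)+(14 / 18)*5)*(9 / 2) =-425 / 7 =-60.71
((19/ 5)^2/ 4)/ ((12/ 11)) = 3971/ 1200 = 3.31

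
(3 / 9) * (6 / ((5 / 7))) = 14 / 5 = 2.80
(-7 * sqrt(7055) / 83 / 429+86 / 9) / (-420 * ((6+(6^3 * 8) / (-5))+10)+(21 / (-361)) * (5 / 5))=31046 / 449765379-361 * sqrt(7055) / 254203108731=0.00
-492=-492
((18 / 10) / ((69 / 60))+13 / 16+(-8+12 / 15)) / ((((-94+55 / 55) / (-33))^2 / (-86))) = 46166219 / 884120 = 52.22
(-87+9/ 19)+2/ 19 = -1642/ 19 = -86.42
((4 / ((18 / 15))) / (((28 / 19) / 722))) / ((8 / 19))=651605 / 168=3878.60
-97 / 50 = -1.94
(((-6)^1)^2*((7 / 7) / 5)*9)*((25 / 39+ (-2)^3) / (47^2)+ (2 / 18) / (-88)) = -188073 / 631774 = -0.30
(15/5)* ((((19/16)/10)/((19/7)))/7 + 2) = 963/160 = 6.02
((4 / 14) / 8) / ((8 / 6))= 3 / 112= 0.03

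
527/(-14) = -527/14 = -37.64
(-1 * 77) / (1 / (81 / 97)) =-6237 / 97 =-64.30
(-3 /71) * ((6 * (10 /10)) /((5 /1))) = -18 /355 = -0.05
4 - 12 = -8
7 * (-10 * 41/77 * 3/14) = -615/77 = -7.99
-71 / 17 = -4.18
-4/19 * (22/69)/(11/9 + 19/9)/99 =-4/19665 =-0.00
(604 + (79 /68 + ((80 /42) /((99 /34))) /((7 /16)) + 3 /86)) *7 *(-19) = -490514303225 /6078996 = -80690.02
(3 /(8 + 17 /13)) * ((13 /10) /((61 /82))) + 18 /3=242217 /36905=6.56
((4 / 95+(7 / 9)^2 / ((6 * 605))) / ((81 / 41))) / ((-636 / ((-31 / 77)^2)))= -1860948631 / 341270560234296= -0.00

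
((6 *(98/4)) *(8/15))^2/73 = 153664/1825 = 84.20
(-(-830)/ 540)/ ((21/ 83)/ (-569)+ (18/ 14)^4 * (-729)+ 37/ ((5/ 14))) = -47057691205/ 57817236614436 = -0.00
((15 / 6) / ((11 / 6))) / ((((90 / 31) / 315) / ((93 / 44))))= 302715 / 968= 312.72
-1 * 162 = -162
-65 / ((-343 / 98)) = 130 / 7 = 18.57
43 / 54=0.80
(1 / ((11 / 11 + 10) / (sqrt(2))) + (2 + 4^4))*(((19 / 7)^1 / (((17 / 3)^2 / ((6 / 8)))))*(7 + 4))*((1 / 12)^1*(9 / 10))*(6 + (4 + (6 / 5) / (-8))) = 303183*sqrt(2) / 6473600 + 430216677 / 3236800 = 132.98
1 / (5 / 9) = 9 / 5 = 1.80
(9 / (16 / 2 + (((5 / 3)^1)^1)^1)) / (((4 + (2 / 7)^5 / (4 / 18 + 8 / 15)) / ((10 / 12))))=12857355 / 66328568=0.19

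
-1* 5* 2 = -10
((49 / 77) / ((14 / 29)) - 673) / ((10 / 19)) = -280763 / 220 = -1276.20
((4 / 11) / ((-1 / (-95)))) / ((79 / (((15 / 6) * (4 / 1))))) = 3800 / 869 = 4.37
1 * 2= 2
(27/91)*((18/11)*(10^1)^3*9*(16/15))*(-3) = -13996800/1001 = -13982.82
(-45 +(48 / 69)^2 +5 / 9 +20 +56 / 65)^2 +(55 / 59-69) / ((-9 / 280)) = 14980353606561584 / 5650346587275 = 2651.23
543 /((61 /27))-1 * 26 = 214.34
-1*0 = 0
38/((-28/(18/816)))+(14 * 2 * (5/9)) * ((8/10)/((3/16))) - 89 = -1164883/51408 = -22.66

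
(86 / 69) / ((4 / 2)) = 43 / 69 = 0.62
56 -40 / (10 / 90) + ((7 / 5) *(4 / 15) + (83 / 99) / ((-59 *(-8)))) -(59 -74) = -337171597 / 1168200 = -288.62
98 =98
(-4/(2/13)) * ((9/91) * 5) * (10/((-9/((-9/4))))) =-225/7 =-32.14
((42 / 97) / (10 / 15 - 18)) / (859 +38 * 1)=-21 / 754078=-0.00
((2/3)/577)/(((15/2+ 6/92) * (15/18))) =46/250995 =0.00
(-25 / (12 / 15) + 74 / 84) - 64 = -7927 / 84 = -94.37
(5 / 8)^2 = 25 / 64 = 0.39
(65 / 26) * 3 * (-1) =-7.50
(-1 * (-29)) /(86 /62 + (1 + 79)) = 31 /87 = 0.36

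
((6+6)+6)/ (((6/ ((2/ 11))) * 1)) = 6/ 11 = 0.55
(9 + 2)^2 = 121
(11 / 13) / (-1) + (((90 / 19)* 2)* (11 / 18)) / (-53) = -12507 / 13091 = -0.96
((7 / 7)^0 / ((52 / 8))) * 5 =10 / 13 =0.77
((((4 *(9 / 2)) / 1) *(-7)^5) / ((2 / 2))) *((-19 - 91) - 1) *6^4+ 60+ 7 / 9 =391681622851 / 9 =43520180316.78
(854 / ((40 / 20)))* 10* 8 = 34160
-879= -879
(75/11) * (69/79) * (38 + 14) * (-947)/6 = -42472950/869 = -48875.66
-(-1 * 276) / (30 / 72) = 3312 / 5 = 662.40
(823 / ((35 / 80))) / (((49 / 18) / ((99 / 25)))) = 23465376 / 8575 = 2736.49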